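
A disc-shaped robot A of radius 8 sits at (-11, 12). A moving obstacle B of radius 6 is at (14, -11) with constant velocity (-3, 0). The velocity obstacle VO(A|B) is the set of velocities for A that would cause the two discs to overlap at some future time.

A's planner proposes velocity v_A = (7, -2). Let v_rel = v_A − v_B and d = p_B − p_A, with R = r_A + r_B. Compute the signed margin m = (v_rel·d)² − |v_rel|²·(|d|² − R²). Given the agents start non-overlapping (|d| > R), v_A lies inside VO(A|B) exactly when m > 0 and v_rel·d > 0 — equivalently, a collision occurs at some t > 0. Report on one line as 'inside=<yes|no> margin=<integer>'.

d = (25, -23),  |d|² = 1154;  R = 8+6 = 14,  c = 1154−14² = 958
v_rel = (10, -2),  |v_rel|² = 104;  v_rel·d = (10)·(25) + (-2)·(-23) = 296
104·t² − 592·t + 958 = 0  ⇒  m = 296² − 104·958 = -12016
m = -12016 < 0,  v_rel·d = 296 > 0  ⇒  outside

inside=no margin=-12016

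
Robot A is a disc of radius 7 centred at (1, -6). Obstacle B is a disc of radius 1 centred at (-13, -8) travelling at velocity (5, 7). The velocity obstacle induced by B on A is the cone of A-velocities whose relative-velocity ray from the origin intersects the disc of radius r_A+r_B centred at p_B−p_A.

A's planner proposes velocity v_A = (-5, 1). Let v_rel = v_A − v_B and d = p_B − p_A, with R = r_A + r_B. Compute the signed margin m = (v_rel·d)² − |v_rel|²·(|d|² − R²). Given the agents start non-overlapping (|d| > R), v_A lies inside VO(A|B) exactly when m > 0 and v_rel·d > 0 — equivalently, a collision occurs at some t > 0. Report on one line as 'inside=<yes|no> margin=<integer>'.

d = (-14, -2),  |d|² = 200;  R = 7+1 = 8,  c = 200−8² = 136
v_rel = (-10, -6),  |v_rel|² = 136;  v_rel·d = (-10)·(-14) + (-6)·(-2) = 152
136·t² − 304·t + 136 = 0  ⇒  m = 152² − 136·136 = 4608
m = 4608 > 0,  v_rel·d = 152 > 0  ⇒  inside

inside=yes margin=4608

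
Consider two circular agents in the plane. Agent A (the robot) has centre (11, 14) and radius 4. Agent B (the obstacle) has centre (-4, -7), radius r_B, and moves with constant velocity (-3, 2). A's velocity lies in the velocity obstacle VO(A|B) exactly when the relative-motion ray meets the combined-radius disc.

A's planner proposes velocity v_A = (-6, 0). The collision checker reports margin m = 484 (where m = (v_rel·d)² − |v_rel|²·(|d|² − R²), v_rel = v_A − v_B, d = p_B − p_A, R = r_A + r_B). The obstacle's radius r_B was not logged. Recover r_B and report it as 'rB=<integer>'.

m = 484
d = (-15, -21);  v_rel = (-3, -2),  |v_rel|² = 13
v_rel×d = (-3)·(-21) − (-2)·(-15) = 33
since m = R²·13 − 33²:  R² = (1089 + 484) / 13 = 121
R = √121 = 11  ⇒  r_B = 11 − 4 = 7

rB=7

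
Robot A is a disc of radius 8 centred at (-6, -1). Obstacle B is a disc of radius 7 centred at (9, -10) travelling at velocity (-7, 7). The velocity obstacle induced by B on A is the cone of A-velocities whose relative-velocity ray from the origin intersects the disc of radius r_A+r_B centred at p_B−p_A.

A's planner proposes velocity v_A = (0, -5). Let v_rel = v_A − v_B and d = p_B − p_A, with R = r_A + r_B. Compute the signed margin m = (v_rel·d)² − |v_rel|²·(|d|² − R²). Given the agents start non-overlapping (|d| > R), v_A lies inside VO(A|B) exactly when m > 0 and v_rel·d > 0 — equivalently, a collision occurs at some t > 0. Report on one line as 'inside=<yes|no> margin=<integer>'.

d = (15, -9),  |d|² = 306;  R = 8+7 = 15,  c = 306−15² = 81
v_rel = (7, -12),  |v_rel|² = 193;  v_rel·d = (7)·(15) + (-12)·(-9) = 213
193·t² − 426·t + 81 = 0  ⇒  m = 213² − 193·81 = 29736
m = 29736 > 0,  v_rel·d = 213 > 0  ⇒  inside

inside=yes margin=29736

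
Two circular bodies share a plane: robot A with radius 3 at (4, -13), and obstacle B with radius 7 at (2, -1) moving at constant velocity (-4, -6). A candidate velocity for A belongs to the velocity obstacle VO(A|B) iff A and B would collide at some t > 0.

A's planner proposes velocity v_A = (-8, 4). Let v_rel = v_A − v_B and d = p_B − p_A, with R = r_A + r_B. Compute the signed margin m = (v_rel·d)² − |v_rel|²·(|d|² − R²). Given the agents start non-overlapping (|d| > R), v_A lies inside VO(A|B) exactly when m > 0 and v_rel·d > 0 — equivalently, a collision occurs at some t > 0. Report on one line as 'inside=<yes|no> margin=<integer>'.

d = (-2, 12),  |d|² = 148;  R = 3+7 = 10,  c = 148−10² = 48
v_rel = (-4, 10),  |v_rel|² = 116;  v_rel·d = (-4)·(-2) + (10)·(12) = 128
116·t² − 256·t + 48 = 0  ⇒  m = 128² − 116·48 = 10816
m = 10816 > 0,  v_rel·d = 128 > 0  ⇒  inside

inside=yes margin=10816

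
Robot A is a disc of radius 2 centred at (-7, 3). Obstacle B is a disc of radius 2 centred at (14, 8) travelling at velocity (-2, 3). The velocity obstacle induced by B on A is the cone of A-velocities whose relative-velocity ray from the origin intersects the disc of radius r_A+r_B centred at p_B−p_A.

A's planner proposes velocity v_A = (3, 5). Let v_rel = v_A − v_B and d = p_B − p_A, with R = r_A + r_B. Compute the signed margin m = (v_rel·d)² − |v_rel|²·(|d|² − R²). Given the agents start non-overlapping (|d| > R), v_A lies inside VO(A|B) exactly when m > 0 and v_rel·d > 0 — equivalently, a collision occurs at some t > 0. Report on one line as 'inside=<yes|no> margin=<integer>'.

d = (21, 5),  |d|² = 466;  R = 2+2 = 4,  c = 466−4² = 450
v_rel = (5, 2),  |v_rel|² = 29;  v_rel·d = (5)·(21) + (2)·(5) = 115
29·t² − 230·t + 450 = 0  ⇒  m = 115² − 29·450 = 175
m = 175 > 0,  v_rel·d = 115 > 0  ⇒  inside

inside=yes margin=175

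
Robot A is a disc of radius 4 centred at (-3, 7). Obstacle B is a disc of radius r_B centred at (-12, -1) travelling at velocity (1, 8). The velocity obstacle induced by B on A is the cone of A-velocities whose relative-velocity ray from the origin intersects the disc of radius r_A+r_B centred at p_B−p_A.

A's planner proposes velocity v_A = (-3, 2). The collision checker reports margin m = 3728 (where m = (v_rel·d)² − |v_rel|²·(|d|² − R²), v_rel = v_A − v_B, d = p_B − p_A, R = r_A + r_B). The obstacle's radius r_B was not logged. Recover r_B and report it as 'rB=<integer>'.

m = 3728
d = (-9, -8);  v_rel = (-4, -6),  |v_rel|² = 52
v_rel×d = (-4)·(-8) − (-6)·(-9) = -22
since m = R²·52 − (-22)²:  R² = (484 + 3728) / 52 = 81
R = √81 = 9  ⇒  r_B = 9 − 4 = 5

rB=5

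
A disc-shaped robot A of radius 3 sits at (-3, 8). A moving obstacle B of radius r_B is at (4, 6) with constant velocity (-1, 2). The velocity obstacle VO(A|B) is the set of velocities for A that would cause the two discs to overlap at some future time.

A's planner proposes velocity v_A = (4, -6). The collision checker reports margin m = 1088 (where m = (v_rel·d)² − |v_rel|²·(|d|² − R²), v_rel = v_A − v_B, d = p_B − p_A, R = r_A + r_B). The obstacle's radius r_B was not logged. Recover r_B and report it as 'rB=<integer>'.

m = 1088
d = (7, -2);  v_rel = (5, -8),  |v_rel|² = 89
v_rel×d = (5)·(-2) − (-8)·(7) = 46
since m = R²·89 − 46²:  R² = (2116 + 1088) / 89 = 36
R = √36 = 6  ⇒  r_B = 6 − 3 = 3

rB=3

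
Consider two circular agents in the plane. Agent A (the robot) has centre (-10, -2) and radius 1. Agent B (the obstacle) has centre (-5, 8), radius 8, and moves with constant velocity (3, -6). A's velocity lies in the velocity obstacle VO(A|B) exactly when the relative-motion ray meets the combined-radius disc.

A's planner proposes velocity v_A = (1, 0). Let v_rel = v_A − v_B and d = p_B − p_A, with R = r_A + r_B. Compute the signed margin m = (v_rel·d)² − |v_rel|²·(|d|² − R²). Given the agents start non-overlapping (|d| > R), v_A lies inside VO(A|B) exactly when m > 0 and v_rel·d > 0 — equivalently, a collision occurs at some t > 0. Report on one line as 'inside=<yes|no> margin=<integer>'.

d = (5, 10),  |d|² = 125;  R = 1+8 = 9,  c = 125−9² = 44
v_rel = (-2, 6),  |v_rel|² = 40;  v_rel·d = (-2)·(5) + (6)·(10) = 50
40·t² − 100·t + 44 = 0  ⇒  m = 50² − 40·44 = 740
m = 740 > 0,  v_rel·d = 50 > 0  ⇒  inside

inside=yes margin=740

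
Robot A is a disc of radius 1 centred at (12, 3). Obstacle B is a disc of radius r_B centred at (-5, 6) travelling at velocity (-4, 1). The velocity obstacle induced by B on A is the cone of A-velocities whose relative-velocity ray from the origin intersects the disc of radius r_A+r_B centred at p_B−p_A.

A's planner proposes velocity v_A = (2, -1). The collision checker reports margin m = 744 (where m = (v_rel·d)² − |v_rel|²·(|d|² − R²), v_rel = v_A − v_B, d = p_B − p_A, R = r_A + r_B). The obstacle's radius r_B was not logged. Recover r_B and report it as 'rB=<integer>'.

m = 744
d = (-17, 3);  v_rel = (6, -2),  |v_rel|² = 40
v_rel×d = (6)·(3) − (-2)·(-17) = -16
since m = R²·40 − (-16)²:  R² = (256 + 744) / 40 = 25
R = √25 = 5  ⇒  r_B = 5 − 1 = 4

rB=4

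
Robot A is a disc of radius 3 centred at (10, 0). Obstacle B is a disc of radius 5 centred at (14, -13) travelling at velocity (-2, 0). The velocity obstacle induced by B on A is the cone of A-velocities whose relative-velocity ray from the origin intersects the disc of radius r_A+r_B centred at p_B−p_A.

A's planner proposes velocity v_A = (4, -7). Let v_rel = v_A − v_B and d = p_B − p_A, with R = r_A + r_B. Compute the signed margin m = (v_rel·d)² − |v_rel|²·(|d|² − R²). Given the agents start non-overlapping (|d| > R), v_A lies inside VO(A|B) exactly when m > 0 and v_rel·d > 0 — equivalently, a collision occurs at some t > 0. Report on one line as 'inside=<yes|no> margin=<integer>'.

d = (4, -13),  |d|² = 185;  R = 3+5 = 8,  c = 185−8² = 121
v_rel = (6, -7),  |v_rel|² = 85;  v_rel·d = (6)·(4) + (-7)·(-13) = 115
85·t² − 230·t + 121 = 0  ⇒  m = 115² − 85·121 = 2940
m = 2940 > 0,  v_rel·d = 115 > 0  ⇒  inside

inside=yes margin=2940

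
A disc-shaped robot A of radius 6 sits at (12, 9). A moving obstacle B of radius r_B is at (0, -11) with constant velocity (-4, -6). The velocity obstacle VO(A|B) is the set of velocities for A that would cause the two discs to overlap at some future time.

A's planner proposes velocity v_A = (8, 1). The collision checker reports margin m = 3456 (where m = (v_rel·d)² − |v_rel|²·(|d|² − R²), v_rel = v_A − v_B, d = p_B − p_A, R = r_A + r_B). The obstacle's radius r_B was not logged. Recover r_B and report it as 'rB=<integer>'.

m = 3456
d = (-12, -20);  v_rel = (12, 7),  |v_rel|² = 193
v_rel×d = (12)·(-20) − (7)·(-12) = -156
since m = R²·193 − (-156)²:  R² = (24336 + 3456) / 193 = 144
R = √144 = 12  ⇒  r_B = 12 − 6 = 6

rB=6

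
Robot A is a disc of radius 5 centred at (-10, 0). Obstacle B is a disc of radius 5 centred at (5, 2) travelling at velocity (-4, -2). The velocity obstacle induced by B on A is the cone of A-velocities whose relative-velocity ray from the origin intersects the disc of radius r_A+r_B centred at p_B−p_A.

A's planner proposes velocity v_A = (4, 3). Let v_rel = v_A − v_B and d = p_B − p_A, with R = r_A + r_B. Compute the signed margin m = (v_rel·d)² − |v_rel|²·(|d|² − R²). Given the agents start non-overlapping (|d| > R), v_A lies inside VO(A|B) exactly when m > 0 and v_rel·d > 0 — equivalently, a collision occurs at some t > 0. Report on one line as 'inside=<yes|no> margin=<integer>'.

d = (15, 2),  |d|² = 229;  R = 5+5 = 10,  c = 229−10² = 129
v_rel = (8, 5),  |v_rel|² = 89;  v_rel·d = (8)·(15) + (5)·(2) = 130
89·t² − 260·t + 129 = 0  ⇒  m = 130² − 89·129 = 5419
m = 5419 > 0,  v_rel·d = 130 > 0  ⇒  inside

inside=yes margin=5419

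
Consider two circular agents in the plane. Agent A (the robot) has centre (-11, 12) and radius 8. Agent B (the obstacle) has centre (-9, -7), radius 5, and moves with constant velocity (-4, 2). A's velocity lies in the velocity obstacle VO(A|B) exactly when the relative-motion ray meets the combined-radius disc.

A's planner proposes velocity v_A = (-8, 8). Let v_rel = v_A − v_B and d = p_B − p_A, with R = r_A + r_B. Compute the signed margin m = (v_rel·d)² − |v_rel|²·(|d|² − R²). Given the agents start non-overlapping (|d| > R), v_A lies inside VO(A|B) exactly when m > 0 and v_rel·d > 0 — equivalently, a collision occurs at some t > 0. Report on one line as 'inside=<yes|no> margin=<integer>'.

d = (2, -19),  |d|² = 365;  R = 8+5 = 13,  c = 365−13² = 196
v_rel = (-4, 6),  |v_rel|² = 52;  v_rel·d = (-4)·(2) + (6)·(-19) = -122
52·t² + 244·t + 196 = 0  ⇒  m = (-122)² − 52·196 = 4692
m = 4692 > 0,  v_rel·d = -122 < 0  ⇒  outside

inside=no margin=4692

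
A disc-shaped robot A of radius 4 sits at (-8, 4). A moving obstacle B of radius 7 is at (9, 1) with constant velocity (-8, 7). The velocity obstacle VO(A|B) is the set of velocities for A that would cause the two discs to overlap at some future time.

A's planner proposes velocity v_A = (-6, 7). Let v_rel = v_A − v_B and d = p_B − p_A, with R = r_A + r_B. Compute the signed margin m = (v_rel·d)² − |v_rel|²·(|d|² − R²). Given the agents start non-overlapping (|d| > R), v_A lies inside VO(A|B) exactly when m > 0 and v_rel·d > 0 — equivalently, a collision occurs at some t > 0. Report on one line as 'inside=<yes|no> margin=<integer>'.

d = (17, -3),  |d|² = 298;  R = 4+7 = 11,  c = 298−11² = 177
v_rel = (2, 0),  |v_rel|² = 4;  v_rel·d = (2)·(17) + (0)·(-3) = 34
4·t² − 68·t + 177 = 0  ⇒  m = 34² − 4·177 = 448
m = 448 > 0,  v_rel·d = 34 > 0  ⇒  inside

inside=yes margin=448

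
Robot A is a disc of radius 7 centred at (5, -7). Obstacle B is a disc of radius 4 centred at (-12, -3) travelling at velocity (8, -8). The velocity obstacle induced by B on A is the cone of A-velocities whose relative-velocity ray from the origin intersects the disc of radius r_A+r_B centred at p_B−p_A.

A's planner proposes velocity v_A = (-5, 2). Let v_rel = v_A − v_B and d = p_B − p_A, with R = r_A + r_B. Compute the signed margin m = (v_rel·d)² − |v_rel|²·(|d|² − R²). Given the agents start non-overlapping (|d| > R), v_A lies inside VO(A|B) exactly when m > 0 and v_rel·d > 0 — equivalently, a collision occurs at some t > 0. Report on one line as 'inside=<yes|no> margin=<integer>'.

d = (-17, 4),  |d|² = 305;  R = 7+4 = 11,  c = 305−11² = 184
v_rel = (-13, 10),  |v_rel|² = 269;  v_rel·d = (-13)·(-17) + (10)·(4) = 261
269·t² − 522·t + 184 = 0  ⇒  m = 261² − 269·184 = 18625
m = 18625 > 0,  v_rel·d = 261 > 0  ⇒  inside

inside=yes margin=18625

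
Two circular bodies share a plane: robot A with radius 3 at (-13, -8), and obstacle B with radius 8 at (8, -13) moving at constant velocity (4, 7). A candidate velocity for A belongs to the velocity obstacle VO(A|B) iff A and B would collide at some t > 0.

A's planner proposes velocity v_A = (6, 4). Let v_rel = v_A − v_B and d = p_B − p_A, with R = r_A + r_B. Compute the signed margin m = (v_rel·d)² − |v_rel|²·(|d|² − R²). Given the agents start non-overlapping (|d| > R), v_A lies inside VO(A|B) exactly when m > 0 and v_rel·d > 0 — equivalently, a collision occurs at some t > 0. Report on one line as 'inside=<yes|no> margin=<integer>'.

d = (21, -5),  |d|² = 466;  R = 3+8 = 11,  c = 466−11² = 345
v_rel = (2, -3),  |v_rel|² = 13;  v_rel·d = (2)·(21) + (-3)·(-5) = 57
13·t² − 114·t + 345 = 0  ⇒  m = 57² − 13·345 = -1236
m = -1236 < 0,  v_rel·d = 57 > 0  ⇒  outside

inside=no margin=-1236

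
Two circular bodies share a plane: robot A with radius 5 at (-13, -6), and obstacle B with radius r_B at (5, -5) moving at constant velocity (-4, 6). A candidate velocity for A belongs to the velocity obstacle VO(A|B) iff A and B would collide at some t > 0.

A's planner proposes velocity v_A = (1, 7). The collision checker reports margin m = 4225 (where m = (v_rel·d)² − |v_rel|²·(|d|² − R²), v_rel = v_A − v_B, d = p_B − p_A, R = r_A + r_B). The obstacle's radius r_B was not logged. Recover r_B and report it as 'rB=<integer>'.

m = 4225
d = (18, 1);  v_rel = (5, 1),  |v_rel|² = 26
v_rel×d = (5)·(1) − (1)·(18) = -13
since m = R²·26 − (-13)²:  R² = (169 + 4225) / 26 = 169
R = √169 = 13  ⇒  r_B = 13 − 5 = 8

rB=8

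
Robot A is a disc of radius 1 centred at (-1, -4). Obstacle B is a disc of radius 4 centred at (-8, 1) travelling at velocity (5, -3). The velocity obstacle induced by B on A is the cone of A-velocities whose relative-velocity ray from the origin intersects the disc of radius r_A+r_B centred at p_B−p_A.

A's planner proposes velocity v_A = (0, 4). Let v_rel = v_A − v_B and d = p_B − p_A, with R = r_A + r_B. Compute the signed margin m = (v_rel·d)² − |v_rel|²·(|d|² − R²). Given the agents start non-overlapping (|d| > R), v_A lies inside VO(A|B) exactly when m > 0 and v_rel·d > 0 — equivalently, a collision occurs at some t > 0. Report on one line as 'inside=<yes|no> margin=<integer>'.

d = (-7, 5),  |d|² = 74;  R = 1+4 = 5,  c = 74−5² = 49
v_rel = (-5, 7),  |v_rel|² = 74;  v_rel·d = (-5)·(-7) + (7)·(5) = 70
74·t² − 140·t + 49 = 0  ⇒  m = 70² − 74·49 = 1274
m = 1274 > 0,  v_rel·d = 70 > 0  ⇒  inside

inside=yes margin=1274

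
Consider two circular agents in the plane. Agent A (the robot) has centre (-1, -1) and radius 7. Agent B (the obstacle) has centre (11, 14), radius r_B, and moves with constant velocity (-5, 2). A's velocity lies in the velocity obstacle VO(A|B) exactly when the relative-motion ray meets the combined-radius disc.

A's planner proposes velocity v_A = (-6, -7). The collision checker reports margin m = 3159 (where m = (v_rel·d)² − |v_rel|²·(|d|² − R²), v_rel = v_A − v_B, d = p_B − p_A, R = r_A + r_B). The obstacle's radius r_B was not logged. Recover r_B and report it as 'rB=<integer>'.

m = 3159
d = (12, 15);  v_rel = (-1, -9),  |v_rel|² = 82
v_rel×d = (-1)·(15) − (-9)·(12) = 93
since m = R²·82 − 93²:  R² = (8649 + 3159) / 82 = 144
R = √144 = 12  ⇒  r_B = 12 − 7 = 5

rB=5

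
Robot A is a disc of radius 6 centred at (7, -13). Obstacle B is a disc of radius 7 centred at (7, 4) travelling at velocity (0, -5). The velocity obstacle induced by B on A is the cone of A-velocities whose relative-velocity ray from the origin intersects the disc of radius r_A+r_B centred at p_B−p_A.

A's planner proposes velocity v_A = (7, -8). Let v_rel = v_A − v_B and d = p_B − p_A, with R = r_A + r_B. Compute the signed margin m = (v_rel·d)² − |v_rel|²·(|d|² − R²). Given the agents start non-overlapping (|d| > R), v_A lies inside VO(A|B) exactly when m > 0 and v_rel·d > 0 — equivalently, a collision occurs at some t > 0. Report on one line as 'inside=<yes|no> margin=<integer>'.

d = (0, 17),  |d|² = 289;  R = 6+7 = 13,  c = 289−13² = 120
v_rel = (7, -3),  |v_rel|² = 58;  v_rel·d = (7)·(0) + (-3)·(17) = -51
58·t² + 102·t + 120 = 0  ⇒  m = (-51)² − 58·120 = -4359
m = -4359 < 0,  v_rel·d = -51 < 0  ⇒  outside

inside=no margin=-4359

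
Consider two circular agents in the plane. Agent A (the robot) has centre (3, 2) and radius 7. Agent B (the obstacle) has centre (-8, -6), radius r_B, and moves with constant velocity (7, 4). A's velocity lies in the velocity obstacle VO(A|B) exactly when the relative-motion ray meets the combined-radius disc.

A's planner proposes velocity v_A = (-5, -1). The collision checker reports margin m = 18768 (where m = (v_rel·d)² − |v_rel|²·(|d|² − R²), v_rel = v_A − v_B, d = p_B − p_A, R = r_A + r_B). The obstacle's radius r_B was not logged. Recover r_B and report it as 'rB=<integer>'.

m = 18768
d = (-11, -8);  v_rel = (-12, -5),  |v_rel|² = 169
v_rel×d = (-12)·(-8) − (-5)·(-11) = 41
since m = R²·169 − 41²:  R² = (1681 + 18768) / 169 = 121
R = √121 = 11  ⇒  r_B = 11 − 7 = 4

rB=4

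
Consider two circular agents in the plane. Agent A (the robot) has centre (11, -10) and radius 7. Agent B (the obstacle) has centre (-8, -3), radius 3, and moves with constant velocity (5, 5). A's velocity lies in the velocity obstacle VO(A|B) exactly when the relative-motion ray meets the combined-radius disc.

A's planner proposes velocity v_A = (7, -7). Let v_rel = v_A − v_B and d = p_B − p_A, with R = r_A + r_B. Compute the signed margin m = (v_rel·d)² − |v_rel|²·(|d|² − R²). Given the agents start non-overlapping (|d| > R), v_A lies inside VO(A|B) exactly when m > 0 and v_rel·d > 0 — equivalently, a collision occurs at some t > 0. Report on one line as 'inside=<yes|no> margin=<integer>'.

d = (-19, 7),  |d|² = 410;  R = 7+3 = 10,  c = 410−10² = 310
v_rel = (2, -12),  |v_rel|² = 148;  v_rel·d = (2)·(-19) + (-12)·(7) = -122
148·t² + 244·t + 310 = 0  ⇒  m = (-122)² − 148·310 = -30996
m = -30996 < 0,  v_rel·d = -122 < 0  ⇒  outside

inside=no margin=-30996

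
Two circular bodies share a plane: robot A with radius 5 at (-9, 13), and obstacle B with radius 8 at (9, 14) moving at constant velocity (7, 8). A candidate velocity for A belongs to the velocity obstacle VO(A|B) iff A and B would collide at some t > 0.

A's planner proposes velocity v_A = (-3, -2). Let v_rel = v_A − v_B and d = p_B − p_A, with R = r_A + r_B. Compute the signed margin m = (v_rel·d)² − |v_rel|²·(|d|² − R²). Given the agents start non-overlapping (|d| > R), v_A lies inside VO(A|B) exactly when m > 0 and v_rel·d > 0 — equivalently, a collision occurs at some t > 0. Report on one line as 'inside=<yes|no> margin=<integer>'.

d = (18, 1),  |d|² = 325;  R = 5+8 = 13,  c = 325−13² = 156
v_rel = (-10, -10),  |v_rel|² = 200;  v_rel·d = (-10)·(18) + (-10)·(1) = -190
200·t² + 380·t + 156 = 0  ⇒  m = (-190)² − 200·156 = 4900
m = 4900 > 0,  v_rel·d = -190 < 0  ⇒  outside

inside=no margin=4900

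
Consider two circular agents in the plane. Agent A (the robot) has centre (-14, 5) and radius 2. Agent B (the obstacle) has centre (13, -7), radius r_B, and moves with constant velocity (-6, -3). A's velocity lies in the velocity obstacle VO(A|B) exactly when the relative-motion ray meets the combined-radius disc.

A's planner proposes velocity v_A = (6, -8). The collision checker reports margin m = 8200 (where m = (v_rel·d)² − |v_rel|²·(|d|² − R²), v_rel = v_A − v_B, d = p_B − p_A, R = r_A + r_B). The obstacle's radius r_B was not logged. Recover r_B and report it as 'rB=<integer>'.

m = 8200
d = (27, -12);  v_rel = (12, -5),  |v_rel|² = 169
v_rel×d = (12)·(-12) − (-5)·(27) = -9
since m = R²·169 − (-9)²:  R² = (81 + 8200) / 169 = 49
R = √49 = 7  ⇒  r_B = 7 − 2 = 5

rB=5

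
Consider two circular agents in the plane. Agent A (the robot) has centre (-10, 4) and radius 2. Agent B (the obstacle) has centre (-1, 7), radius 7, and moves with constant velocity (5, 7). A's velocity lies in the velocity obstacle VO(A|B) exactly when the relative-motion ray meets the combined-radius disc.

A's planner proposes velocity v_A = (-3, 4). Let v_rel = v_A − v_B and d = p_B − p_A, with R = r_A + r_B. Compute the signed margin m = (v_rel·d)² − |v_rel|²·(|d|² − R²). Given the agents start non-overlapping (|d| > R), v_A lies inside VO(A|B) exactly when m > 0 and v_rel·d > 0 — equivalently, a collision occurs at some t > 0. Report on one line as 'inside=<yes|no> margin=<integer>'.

d = (9, 3),  |d|² = 90;  R = 2+7 = 9,  c = 90−9² = 9
v_rel = (-8, -3),  |v_rel|² = 73;  v_rel·d = (-8)·(9) + (-3)·(3) = -81
73·t² + 162·t + 9 = 0  ⇒  m = (-81)² − 73·9 = 5904
m = 5904 > 0,  v_rel·d = -81 < 0  ⇒  outside

inside=no margin=5904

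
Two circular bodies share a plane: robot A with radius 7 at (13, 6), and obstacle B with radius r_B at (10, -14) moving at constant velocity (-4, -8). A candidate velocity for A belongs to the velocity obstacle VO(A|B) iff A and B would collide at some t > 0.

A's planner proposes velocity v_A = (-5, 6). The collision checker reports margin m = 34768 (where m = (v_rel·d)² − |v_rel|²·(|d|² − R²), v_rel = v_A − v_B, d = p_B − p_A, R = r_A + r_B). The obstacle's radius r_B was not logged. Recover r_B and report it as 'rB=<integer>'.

m = 34768
d = (-3, -20);  v_rel = (-1, 14),  |v_rel|² = 197
v_rel×d = (-1)·(-20) − (14)·(-3) = 62
since m = R²·197 − 62²:  R² = (3844 + 34768) / 197 = 196
R = √196 = 14  ⇒  r_B = 14 − 7 = 7

rB=7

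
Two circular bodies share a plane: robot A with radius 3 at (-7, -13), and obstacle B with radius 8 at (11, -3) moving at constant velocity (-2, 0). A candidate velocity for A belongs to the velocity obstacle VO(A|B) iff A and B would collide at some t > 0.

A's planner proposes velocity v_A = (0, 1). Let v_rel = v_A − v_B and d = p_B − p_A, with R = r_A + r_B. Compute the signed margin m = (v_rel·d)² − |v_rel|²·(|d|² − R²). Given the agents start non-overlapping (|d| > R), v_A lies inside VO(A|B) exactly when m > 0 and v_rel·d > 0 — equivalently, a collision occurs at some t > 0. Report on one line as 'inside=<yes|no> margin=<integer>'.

d = (18, 10),  |d|² = 424;  R = 3+8 = 11,  c = 424−11² = 303
v_rel = (2, 1),  |v_rel|² = 5;  v_rel·d = (2)·(18) + (1)·(10) = 46
5·t² − 92·t + 303 = 0  ⇒  m = 46² − 5·303 = 601
m = 601 > 0,  v_rel·d = 46 > 0  ⇒  inside

inside=yes margin=601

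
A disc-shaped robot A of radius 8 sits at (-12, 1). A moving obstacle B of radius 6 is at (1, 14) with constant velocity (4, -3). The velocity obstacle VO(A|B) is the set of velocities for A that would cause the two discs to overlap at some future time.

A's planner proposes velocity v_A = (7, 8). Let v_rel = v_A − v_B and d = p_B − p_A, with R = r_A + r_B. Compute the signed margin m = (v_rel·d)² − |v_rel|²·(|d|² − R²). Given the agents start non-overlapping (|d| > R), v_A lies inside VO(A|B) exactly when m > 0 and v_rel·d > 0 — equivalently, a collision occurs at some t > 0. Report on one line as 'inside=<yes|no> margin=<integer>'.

d = (13, 13),  |d|² = 338;  R = 8+6 = 14,  c = 338−14² = 142
v_rel = (3, 11),  |v_rel|² = 130;  v_rel·d = (3)·(13) + (11)·(13) = 182
130·t² − 364·t + 142 = 0  ⇒  m = 182² − 130·142 = 14664
m = 14664 > 0,  v_rel·d = 182 > 0  ⇒  inside

inside=yes margin=14664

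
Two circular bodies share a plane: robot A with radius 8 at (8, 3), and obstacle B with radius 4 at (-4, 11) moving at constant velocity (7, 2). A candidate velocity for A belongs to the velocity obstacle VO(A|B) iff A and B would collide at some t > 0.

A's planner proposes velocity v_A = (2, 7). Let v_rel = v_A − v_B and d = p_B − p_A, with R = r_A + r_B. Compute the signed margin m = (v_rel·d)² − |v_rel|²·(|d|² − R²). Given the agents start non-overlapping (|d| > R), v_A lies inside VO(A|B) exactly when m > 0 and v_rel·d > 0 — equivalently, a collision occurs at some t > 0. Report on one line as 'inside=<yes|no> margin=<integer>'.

d = (-12, 8),  |d|² = 208;  R = 8+4 = 12,  c = 208−12² = 64
v_rel = (-5, 5),  |v_rel|² = 50;  v_rel·d = (-5)·(-12) + (5)·(8) = 100
50·t² − 200·t + 64 = 0  ⇒  m = 100² − 50·64 = 6800
m = 6800 > 0,  v_rel·d = 100 > 0  ⇒  inside

inside=yes margin=6800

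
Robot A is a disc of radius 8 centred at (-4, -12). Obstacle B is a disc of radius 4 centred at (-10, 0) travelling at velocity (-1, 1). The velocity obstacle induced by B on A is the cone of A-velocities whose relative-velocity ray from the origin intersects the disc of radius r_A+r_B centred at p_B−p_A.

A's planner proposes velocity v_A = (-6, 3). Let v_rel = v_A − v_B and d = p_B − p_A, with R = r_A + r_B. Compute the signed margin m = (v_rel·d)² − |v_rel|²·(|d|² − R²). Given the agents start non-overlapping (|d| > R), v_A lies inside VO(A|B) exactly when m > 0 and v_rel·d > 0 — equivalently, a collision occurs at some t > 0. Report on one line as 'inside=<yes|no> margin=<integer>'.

d = (-6, 12),  |d|² = 180;  R = 8+4 = 12,  c = 180−12² = 36
v_rel = (-5, 2),  |v_rel|² = 29;  v_rel·d = (-5)·(-6) + (2)·(12) = 54
29·t² − 108·t + 36 = 0  ⇒  m = 54² − 29·36 = 1872
m = 1872 > 0,  v_rel·d = 54 > 0  ⇒  inside

inside=yes margin=1872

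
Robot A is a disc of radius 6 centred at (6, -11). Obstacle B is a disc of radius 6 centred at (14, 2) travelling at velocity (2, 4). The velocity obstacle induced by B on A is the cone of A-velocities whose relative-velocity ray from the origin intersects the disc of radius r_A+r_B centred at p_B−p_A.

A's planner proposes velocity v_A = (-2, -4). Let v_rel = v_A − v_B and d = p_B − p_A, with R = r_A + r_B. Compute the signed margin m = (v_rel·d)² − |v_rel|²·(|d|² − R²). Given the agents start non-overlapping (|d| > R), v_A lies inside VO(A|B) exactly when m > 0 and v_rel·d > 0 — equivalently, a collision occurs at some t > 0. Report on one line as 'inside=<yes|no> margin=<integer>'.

d = (8, 13),  |d|² = 233;  R = 6+6 = 12,  c = 233−12² = 89
v_rel = (-4, -8),  |v_rel|² = 80;  v_rel·d = (-4)·(8) + (-8)·(13) = -136
80·t² + 272·t + 89 = 0  ⇒  m = (-136)² − 80·89 = 11376
m = 11376 > 0,  v_rel·d = -136 < 0  ⇒  outside

inside=no margin=11376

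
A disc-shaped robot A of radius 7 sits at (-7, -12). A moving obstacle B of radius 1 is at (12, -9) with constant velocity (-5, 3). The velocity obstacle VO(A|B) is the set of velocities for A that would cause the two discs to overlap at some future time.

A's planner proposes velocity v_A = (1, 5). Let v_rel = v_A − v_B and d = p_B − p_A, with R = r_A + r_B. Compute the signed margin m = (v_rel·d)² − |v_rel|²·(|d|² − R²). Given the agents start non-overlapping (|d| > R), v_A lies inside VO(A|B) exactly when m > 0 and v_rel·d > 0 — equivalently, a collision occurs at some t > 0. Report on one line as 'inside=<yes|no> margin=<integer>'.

d = (19, 3),  |d|² = 370;  R = 7+1 = 8,  c = 370−8² = 306
v_rel = (6, 2),  |v_rel|² = 40;  v_rel·d = (6)·(19) + (2)·(3) = 120
40·t² − 240·t + 306 = 0  ⇒  m = 120² − 40·306 = 2160
m = 2160 > 0,  v_rel·d = 120 > 0  ⇒  inside

inside=yes margin=2160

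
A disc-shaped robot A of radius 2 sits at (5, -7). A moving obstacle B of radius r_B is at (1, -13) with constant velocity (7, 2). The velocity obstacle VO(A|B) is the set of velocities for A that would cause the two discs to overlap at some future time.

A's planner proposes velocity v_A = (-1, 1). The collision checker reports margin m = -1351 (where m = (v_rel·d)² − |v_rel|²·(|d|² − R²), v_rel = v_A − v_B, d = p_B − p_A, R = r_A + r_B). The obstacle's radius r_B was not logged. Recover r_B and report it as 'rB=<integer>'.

m = -1351
d = (-4, -6);  v_rel = (-8, -1),  |v_rel|² = 65
v_rel×d = (-8)·(-6) − (-1)·(-4) = 44
since m = R²·65 − 44²:  R² = (1936 + -1351) / 65 = 9
R = √9 = 3  ⇒  r_B = 3 − 2 = 1

rB=1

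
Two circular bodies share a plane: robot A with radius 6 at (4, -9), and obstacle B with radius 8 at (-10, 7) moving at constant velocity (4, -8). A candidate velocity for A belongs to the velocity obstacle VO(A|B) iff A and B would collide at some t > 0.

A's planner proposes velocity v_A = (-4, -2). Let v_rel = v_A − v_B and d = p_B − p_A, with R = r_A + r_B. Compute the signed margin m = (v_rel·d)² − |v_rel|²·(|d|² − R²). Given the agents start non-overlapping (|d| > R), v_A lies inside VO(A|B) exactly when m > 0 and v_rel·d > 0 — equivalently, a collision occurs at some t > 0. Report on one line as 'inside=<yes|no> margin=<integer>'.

d = (-14, 16),  |d|² = 452;  R = 6+8 = 14,  c = 452−14² = 256
v_rel = (-8, 6),  |v_rel|² = 100;  v_rel·d = (-8)·(-14) + (6)·(16) = 208
100·t² − 416·t + 256 = 0  ⇒  m = 208² − 100·256 = 17664
m = 17664 > 0,  v_rel·d = 208 > 0  ⇒  inside

inside=yes margin=17664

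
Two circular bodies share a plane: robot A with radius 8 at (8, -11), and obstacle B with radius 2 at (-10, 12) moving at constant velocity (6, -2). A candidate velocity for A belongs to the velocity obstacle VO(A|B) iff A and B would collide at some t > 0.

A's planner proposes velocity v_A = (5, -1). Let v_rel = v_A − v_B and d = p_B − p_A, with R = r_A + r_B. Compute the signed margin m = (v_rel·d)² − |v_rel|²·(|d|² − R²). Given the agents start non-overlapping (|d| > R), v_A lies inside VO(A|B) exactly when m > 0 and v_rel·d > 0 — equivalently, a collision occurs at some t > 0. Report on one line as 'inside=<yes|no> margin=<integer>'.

d = (-18, 23),  |d|² = 853;  R = 8+2 = 10,  c = 853−10² = 753
v_rel = (-1, 1),  |v_rel|² = 2;  v_rel·d = (-1)·(-18) + (1)·(23) = 41
2·t² − 82·t + 753 = 0  ⇒  m = 41² − 2·753 = 175
m = 175 > 0,  v_rel·d = 41 > 0  ⇒  inside

inside=yes margin=175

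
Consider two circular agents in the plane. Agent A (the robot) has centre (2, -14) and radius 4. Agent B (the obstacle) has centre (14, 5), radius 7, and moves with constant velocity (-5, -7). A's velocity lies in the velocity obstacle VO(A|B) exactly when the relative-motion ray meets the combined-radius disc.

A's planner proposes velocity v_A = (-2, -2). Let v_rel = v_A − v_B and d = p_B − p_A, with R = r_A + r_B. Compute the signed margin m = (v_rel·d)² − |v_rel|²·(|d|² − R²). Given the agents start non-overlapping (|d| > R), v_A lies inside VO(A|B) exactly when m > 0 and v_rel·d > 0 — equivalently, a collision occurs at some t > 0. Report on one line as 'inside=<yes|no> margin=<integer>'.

d = (12, 19),  |d|² = 505;  R = 4+7 = 11,  c = 505−11² = 384
v_rel = (3, 5),  |v_rel|² = 34;  v_rel·d = (3)·(12) + (5)·(19) = 131
34·t² − 262·t + 384 = 0  ⇒  m = 131² − 34·384 = 4105
m = 4105 > 0,  v_rel·d = 131 > 0  ⇒  inside

inside=yes margin=4105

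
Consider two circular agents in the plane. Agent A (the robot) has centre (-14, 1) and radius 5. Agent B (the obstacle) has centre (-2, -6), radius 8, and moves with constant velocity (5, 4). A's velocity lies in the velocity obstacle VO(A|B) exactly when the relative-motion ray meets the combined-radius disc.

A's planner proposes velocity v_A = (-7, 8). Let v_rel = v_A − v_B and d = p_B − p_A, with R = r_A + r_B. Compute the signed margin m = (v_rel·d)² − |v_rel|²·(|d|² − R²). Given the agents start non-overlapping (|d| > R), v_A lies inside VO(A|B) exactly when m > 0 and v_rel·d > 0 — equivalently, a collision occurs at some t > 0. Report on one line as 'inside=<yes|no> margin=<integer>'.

d = (12, -7),  |d|² = 193;  R = 5+8 = 13,  c = 193−13² = 24
v_rel = (-12, 4),  |v_rel|² = 160;  v_rel·d = (-12)·(12) + (4)·(-7) = -172
160·t² + 344·t + 24 = 0  ⇒  m = (-172)² − 160·24 = 25744
m = 25744 > 0,  v_rel·d = -172 < 0  ⇒  outside

inside=no margin=25744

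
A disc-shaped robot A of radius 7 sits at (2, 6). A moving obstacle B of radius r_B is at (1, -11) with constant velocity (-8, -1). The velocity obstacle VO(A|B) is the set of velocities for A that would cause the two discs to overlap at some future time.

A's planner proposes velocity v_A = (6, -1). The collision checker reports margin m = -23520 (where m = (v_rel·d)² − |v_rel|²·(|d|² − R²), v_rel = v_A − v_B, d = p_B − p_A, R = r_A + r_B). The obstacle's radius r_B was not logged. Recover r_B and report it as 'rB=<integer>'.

m = -23520
d = (-1, -17);  v_rel = (14, 0),  |v_rel|² = 196
v_rel×d = (14)·(-17) − (0)·(-1) = -238
since m = R²·196 − (-238)²:  R² = (56644 + -23520) / 196 = 169
R = √169 = 13  ⇒  r_B = 13 − 7 = 6

rB=6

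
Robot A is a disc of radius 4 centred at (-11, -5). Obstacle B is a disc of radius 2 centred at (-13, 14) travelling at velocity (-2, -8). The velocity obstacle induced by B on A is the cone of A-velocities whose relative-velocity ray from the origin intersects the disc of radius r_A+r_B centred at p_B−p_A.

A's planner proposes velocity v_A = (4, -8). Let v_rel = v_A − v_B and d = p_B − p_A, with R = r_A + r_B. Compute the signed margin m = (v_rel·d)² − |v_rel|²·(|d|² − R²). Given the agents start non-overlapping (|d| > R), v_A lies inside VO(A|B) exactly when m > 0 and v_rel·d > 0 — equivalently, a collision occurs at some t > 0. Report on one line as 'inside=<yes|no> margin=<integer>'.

d = (-2, 19),  |d|² = 365;  R = 4+2 = 6,  c = 365−6² = 329
v_rel = (6, 0),  |v_rel|² = 36;  v_rel·d = (6)·(-2) + (0)·(19) = -12
36·t² + 24·t + 329 = 0  ⇒  m = (-12)² − 36·329 = -11700
m = -11700 < 0,  v_rel·d = -12 < 0  ⇒  outside

inside=no margin=-11700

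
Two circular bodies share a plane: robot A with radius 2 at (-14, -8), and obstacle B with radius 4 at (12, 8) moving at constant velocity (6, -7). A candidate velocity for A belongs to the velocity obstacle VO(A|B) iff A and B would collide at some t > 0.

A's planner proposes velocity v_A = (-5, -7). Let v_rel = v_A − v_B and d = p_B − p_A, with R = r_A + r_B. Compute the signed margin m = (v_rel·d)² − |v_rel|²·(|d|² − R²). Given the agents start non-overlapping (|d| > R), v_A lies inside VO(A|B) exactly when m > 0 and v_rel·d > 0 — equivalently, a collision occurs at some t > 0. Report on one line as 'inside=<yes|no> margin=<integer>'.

d = (26, 16),  |d|² = 932;  R = 2+4 = 6,  c = 932−6² = 896
v_rel = (-11, 0),  |v_rel|² = 121;  v_rel·d = (-11)·(26) + (0)·(16) = -286
121·t² + 572·t + 896 = 0  ⇒  m = (-286)² − 121·896 = -26620
m = -26620 < 0,  v_rel·d = -286 < 0  ⇒  outside

inside=no margin=-26620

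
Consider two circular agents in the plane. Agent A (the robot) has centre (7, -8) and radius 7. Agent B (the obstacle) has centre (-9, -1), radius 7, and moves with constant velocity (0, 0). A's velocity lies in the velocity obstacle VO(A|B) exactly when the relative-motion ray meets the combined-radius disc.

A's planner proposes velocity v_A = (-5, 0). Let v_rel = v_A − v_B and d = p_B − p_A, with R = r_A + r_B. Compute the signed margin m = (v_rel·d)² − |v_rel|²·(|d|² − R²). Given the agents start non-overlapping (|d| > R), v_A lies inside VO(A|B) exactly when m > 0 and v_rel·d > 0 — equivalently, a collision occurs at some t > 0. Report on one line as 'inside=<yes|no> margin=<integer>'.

d = (-16, 7),  |d|² = 305;  R = 7+7 = 14,  c = 305−14² = 109
v_rel = (-5, 0),  |v_rel|² = 25;  v_rel·d = (-5)·(-16) + (0)·(7) = 80
25·t² − 160·t + 109 = 0  ⇒  m = 80² − 25·109 = 3675
m = 3675 > 0,  v_rel·d = 80 > 0  ⇒  inside

inside=yes margin=3675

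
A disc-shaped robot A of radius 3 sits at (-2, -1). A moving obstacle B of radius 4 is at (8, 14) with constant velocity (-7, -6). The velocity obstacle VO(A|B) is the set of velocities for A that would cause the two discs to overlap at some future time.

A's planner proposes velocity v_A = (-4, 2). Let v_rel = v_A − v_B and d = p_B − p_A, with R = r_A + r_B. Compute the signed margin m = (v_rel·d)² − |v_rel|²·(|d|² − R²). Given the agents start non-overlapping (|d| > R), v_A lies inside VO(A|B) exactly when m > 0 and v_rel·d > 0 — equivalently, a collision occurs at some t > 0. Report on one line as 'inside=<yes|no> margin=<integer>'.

d = (10, 15),  |d|² = 325;  R = 3+4 = 7,  c = 325−7² = 276
v_rel = (3, 8),  |v_rel|² = 73;  v_rel·d = (3)·(10) + (8)·(15) = 150
73·t² − 300·t + 276 = 0  ⇒  m = 150² − 73·276 = 2352
m = 2352 > 0,  v_rel·d = 150 > 0  ⇒  inside

inside=yes margin=2352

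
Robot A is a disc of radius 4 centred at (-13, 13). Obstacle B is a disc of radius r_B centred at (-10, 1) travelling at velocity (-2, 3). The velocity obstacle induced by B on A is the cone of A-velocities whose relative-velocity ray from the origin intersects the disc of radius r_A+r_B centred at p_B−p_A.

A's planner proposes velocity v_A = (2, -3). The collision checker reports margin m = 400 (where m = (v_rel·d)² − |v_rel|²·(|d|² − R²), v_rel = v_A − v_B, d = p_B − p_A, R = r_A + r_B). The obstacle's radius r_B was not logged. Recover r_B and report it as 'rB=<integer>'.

m = 400
d = (3, -12);  v_rel = (4, -6),  |v_rel|² = 52
v_rel×d = (4)·(-12) − (-6)·(3) = -30
since m = R²·52 − (-30)²:  R² = (900 + 400) / 52 = 25
R = √25 = 5  ⇒  r_B = 5 − 4 = 1

rB=1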